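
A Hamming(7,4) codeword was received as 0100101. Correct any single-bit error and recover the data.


Syndrome = 0: no error detected

Data: 0101 (no errors)


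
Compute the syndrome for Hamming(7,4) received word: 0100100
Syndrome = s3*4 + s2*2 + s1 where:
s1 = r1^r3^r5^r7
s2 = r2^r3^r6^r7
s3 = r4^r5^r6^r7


s1=1, s2=1, s3=1

Syndrome = 7 (error at position 7)


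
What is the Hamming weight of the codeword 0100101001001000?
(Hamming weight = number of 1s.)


Counting 1s in 0100101001001000

5


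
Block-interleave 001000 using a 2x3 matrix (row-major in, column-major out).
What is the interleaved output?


Matrix:
  001
  000
Read columns: 000010

000010


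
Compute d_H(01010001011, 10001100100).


XOR: 11011101111
Count of 1s: 9

9


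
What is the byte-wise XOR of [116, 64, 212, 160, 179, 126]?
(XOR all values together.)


XOR chain: 116 ^ 64 ^ 212 ^ 160 ^ 179 ^ 126 = 141

141


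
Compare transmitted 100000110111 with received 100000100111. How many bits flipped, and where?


XOR: 000000010000

1 error(s) at position(s): 7


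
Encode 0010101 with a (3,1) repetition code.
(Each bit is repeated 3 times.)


Each bit -> 3 copies

000000111000111000111


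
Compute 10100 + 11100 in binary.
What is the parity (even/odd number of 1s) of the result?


10100 = 20
11100 = 28
Sum = 48 = 110000
1s count = 2

even parity (2 ones in 110000)


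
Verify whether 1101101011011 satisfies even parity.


Number of 1s: 9

No, parity error (9 ones)


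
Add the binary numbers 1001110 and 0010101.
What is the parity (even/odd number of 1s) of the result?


1001110 = 78
0010101 = 21
Sum = 99 = 1100011
1s count = 4

even parity (4 ones in 1100011)


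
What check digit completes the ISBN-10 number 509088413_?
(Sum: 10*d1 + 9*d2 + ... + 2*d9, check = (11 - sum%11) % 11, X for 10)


Weighted sum: 235
235 mod 11 = 4

Check digit: 7


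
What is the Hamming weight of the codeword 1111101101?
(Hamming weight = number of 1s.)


Counting 1s in 1111101101

8


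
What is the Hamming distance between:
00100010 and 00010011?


XOR: 00110001
Count of 1s: 3

3


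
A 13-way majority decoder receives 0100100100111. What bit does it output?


Ones: 6 out of 13
Threshold: 7

0 (6/13 voted 1)


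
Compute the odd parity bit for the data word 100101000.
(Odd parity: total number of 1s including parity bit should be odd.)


Number of 1s in data: 3
Parity bit: 0

0


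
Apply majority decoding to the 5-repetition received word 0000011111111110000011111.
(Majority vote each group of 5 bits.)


Groups: 00000, 11111, 11111, 00000, 11111
Majority votes: 01101

01101


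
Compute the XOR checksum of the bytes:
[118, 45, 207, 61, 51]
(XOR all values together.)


XOR chain: 118 ^ 45 ^ 207 ^ 61 ^ 51 = 154

154


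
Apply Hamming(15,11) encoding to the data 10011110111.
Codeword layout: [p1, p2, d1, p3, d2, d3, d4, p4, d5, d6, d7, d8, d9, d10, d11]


Parity bits: p1=0, p2=0, p3=0, p4=0

001000101110111


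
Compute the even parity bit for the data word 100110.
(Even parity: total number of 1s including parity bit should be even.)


Number of 1s in data: 3
Parity bit: 1

1


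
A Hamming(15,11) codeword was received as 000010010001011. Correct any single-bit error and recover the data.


Syndrome = 0: no error detected

Data: 01000001011 (no errors)


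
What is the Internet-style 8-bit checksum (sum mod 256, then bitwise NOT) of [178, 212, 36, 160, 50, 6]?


Sum = 642 mod 256 = 130
Complement = 125

125


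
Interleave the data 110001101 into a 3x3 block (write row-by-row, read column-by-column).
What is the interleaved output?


Matrix:
  110
  001
  101
Read columns: 101100011

101100011


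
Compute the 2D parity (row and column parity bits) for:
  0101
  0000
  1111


Row parities: 000
Column parities: 1010

Row P: 000, Col P: 1010, Corner: 0


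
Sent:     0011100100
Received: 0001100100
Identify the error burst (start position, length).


XOR: 0010000000

Burst at position 2, length 1


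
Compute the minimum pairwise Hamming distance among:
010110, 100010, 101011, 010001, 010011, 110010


Comparing all pairs, minimum distance: 1
Can detect 0 errors, correct 0 errors

1


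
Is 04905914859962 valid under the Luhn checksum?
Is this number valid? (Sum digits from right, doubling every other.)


Luhn sum = 64
64 mod 10 = 4

Invalid (Luhn sum mod 10 = 4)


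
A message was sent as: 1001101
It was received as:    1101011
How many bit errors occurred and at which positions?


XOR: 0100110

3 error(s) at position(s): 1, 4, 5


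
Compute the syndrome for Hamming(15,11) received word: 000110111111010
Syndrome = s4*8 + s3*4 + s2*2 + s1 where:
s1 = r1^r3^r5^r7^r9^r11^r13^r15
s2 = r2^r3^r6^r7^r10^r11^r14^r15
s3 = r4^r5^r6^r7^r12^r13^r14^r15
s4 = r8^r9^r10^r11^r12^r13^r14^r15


s1=0, s2=0, s3=1, s4=0

Syndrome = 4 (error at position 4)


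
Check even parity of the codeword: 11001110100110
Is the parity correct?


Number of 1s: 8

Yes, parity is correct (8 ones)


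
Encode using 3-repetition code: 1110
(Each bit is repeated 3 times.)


Each bit -> 3 copies

111111111000


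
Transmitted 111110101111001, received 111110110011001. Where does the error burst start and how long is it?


XOR: 000000011100000

Burst at position 7, length 3


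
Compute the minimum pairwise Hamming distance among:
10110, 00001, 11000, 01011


Comparing all pairs, minimum distance: 2
Can detect 1 errors, correct 0 errors

2


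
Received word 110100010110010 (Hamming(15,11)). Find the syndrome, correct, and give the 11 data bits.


Syndrome = 0: no error detected

Data: 00000110010 (no errors)


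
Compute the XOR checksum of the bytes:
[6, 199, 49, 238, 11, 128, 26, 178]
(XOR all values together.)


XOR chain: 6 ^ 199 ^ 49 ^ 238 ^ 11 ^ 128 ^ 26 ^ 178 = 61

61


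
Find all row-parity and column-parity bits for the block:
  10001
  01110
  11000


Row parities: 010
Column parities: 00111

Row P: 010, Col P: 00111, Corner: 1


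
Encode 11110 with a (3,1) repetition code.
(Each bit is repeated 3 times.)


Each bit -> 3 copies

111111111111000


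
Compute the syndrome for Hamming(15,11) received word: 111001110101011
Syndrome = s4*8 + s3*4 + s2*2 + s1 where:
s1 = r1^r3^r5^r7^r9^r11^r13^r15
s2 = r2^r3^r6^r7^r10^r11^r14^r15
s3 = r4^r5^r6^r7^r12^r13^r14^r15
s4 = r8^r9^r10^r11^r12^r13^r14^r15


s1=0, s2=1, s3=1, s4=1

Syndrome = 14 (error at position 14)


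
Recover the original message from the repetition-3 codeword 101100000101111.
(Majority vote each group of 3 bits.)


Groups: 101, 100, 000, 101, 111
Majority votes: 10011

10011


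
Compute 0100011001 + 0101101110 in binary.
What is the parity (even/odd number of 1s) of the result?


0100011001 = 281
0101101110 = 366
Sum = 647 = 1010000111
1s count = 5

odd parity (5 ones in 1010000111)


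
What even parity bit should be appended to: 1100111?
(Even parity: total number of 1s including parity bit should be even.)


Number of 1s in data: 5
Parity bit: 1

1


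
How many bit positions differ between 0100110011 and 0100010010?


XOR: 0000100001
Count of 1s: 2

2


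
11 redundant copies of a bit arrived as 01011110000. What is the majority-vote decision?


Ones: 5 out of 11
Threshold: 6

0 (5/11 voted 1)


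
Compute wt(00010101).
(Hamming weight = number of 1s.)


Counting 1s in 00010101

3


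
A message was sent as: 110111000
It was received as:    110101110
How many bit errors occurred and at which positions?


XOR: 000010110

3 error(s) at position(s): 4, 6, 7


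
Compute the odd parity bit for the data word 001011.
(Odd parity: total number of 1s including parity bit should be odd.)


Number of 1s in data: 3
Parity bit: 0

0


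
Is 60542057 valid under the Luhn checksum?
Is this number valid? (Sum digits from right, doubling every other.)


Luhn sum = 20
20 mod 10 = 0

Valid (Luhn sum mod 10 = 0)


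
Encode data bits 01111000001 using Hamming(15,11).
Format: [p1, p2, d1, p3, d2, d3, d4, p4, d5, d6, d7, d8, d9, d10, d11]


Parity bits: p1=0, p2=1, p3=0, p4=0

010011101000001


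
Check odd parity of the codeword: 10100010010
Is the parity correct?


Number of 1s: 4

No, parity error (4 ones)


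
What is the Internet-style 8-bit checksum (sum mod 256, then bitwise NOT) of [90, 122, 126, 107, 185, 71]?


Sum = 701 mod 256 = 189
Complement = 66

66


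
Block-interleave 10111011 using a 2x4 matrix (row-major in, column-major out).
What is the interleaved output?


Matrix:
  1011
  1011
Read columns: 11001111

11001111


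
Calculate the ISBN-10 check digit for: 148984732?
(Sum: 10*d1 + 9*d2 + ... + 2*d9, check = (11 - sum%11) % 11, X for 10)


Weighted sum: 282
282 mod 11 = 7

Check digit: 4


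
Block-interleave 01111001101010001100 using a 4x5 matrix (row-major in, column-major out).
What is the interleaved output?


Matrix:
  01111
  00110
  10100
  01100
Read columns: 00101001111111001000

00101001111111001000


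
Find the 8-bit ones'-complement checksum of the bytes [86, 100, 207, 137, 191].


Sum = 721 mod 256 = 209
Complement = 46

46


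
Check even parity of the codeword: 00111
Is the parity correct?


Number of 1s: 3

No, parity error (3 ones)


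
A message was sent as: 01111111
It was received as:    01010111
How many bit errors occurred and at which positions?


XOR: 00101000

2 error(s) at position(s): 2, 4


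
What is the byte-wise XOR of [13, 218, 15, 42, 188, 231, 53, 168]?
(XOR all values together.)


XOR chain: 13 ^ 218 ^ 15 ^ 42 ^ 188 ^ 231 ^ 53 ^ 168 = 52

52


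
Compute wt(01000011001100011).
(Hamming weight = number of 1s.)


Counting 1s in 01000011001100011

7


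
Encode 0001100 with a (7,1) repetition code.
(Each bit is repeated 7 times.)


Each bit -> 7 copies

0000000000000000000001111111111111100000000000000


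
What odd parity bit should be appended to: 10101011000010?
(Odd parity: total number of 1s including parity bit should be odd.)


Number of 1s in data: 6
Parity bit: 1

1


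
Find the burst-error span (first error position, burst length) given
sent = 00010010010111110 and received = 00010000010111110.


XOR: 00000010000000000

Burst at position 6, length 1


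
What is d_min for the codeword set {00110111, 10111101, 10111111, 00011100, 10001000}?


Comparing all pairs, minimum distance: 1
Can detect 0 errors, correct 0 errors

1


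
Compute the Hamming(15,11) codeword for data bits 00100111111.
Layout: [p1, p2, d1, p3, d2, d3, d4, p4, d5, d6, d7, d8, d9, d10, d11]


Parity bits: p1=1, p2=1, p3=1, p4=0

110101000111111


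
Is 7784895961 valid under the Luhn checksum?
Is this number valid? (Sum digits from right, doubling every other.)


Luhn sum = 53
53 mod 10 = 3

Invalid (Luhn sum mod 10 = 3)


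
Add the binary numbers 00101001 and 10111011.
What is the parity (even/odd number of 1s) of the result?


00101001 = 41
10111011 = 187
Sum = 228 = 11100100
1s count = 4

even parity (4 ones in 11100100)


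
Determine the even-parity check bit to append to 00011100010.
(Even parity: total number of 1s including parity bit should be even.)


Number of 1s in data: 4
Parity bit: 0

0


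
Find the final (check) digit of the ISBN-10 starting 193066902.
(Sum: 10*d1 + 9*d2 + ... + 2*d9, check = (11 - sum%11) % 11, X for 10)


Weighted sum: 221
221 mod 11 = 1

Check digit: X


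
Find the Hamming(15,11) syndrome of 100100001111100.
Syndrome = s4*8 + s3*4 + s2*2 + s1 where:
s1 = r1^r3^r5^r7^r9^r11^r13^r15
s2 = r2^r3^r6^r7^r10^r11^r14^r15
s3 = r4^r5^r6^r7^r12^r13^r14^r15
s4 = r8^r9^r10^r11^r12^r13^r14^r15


s1=0, s2=0, s3=1, s4=1

Syndrome = 12 (error at position 12)


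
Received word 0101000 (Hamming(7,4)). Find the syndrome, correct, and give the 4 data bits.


Syndrome = 6: error at position 6

Data: 0010 (corrected bit 6)


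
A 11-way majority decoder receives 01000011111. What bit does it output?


Ones: 6 out of 11
Threshold: 6

1 (6/11 voted 1)


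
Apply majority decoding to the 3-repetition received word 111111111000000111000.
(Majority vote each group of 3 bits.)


Groups: 111, 111, 111, 000, 000, 111, 000
Majority votes: 1110010

1110010


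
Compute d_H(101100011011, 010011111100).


XOR: 111111100111
Count of 1s: 10

10


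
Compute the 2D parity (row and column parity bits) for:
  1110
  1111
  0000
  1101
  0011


Row parities: 10010
Column parities: 1111

Row P: 10010, Col P: 1111, Corner: 0


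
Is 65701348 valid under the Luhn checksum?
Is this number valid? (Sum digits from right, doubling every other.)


Luhn sum = 34
34 mod 10 = 4

Invalid (Luhn sum mod 10 = 4)


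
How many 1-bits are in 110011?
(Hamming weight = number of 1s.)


Counting 1s in 110011

4


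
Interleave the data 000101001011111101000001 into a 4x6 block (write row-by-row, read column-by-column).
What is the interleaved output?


Matrix:
  000101
  001011
  111101
  000001
Read columns: 001000100110101001001111

001000100110101001001111


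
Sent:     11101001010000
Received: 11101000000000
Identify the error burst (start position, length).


XOR: 00000001010000

Burst at position 7, length 3


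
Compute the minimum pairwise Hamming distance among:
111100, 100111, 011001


Comparing all pairs, minimum distance: 3
Can detect 2 errors, correct 1 errors

3


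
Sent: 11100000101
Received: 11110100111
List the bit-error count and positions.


XOR: 00010100010

3 error(s) at position(s): 3, 5, 9


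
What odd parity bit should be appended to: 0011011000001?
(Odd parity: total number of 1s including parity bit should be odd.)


Number of 1s in data: 5
Parity bit: 0

0


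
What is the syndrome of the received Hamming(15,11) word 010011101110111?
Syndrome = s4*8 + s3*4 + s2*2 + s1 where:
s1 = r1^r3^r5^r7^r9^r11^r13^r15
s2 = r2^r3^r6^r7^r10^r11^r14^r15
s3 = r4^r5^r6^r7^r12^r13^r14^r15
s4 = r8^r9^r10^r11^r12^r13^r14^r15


s1=0, s2=1, s3=0, s4=0

Syndrome = 2 (error at position 2)


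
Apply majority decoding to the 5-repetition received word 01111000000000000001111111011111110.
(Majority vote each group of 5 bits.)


Groups: 01111, 00000, 00000, 00001, 11111, 10111, 11110
Majority votes: 1000111

1000111


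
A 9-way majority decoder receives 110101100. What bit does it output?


Ones: 5 out of 9
Threshold: 5

1 (5/9 voted 1)


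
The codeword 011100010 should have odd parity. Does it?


Number of 1s: 4

No, parity error (4 ones)


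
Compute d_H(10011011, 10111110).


XOR: 00100101
Count of 1s: 3

3


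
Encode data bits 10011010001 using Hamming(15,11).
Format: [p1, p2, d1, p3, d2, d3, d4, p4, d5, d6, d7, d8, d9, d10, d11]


Parity bits: p1=1, p2=0, p3=0, p4=1

101000111010001


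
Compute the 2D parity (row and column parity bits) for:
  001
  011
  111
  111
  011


Row parities: 10110
Column parities: 001

Row P: 10110, Col P: 001, Corner: 1


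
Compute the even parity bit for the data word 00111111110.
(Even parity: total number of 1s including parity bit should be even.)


Number of 1s in data: 8
Parity bit: 0

0


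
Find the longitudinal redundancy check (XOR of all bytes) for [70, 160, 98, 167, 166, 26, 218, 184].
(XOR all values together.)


XOR chain: 70 ^ 160 ^ 98 ^ 167 ^ 166 ^ 26 ^ 218 ^ 184 = 253

253


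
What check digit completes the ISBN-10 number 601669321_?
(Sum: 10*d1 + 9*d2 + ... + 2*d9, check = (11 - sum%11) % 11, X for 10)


Weighted sum: 211
211 mod 11 = 2

Check digit: 9


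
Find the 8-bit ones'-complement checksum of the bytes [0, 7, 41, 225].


Sum = 273 mod 256 = 17
Complement = 238

238


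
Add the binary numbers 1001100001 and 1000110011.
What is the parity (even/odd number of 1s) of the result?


1001100001 = 609
1000110011 = 563
Sum = 1172 = 10010010100
1s count = 4

even parity (4 ones in 10010010100)


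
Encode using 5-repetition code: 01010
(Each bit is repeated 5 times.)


Each bit -> 5 copies

0000011111000001111100000


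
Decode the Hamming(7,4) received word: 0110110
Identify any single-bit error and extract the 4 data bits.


Syndrome = 2: error at position 2

Data: 1110 (corrected bit 2)


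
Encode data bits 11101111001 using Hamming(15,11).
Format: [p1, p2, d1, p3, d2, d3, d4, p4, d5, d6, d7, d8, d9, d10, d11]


Parity bits: p1=1, p2=1, p3=0, p4=1

111011011111001


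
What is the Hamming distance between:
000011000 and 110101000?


XOR: 110110000
Count of 1s: 4

4


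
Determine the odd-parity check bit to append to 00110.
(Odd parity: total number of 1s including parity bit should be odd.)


Number of 1s in data: 2
Parity bit: 1

1


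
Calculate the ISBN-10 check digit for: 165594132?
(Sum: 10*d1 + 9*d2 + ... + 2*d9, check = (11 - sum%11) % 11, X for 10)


Weighted sum: 230
230 mod 11 = 10

Check digit: 1


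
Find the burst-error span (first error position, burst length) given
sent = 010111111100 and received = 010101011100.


XOR: 000010100000

Burst at position 4, length 3


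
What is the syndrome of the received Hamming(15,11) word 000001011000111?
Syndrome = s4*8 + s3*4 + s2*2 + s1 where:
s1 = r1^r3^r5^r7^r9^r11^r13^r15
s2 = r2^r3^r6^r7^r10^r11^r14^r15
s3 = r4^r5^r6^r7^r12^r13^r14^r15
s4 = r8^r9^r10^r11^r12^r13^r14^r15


s1=1, s2=1, s3=0, s4=1

Syndrome = 11 (error at position 11)


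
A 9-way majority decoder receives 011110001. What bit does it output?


Ones: 5 out of 9
Threshold: 5

1 (5/9 voted 1)


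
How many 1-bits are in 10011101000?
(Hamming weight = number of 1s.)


Counting 1s in 10011101000

5


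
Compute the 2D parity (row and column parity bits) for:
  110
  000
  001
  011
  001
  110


Row parities: 001010
Column parities: 011

Row P: 001010, Col P: 011, Corner: 0


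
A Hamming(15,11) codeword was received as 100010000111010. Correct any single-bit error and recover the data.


Syndrome = 7: error at position 7

Data: 01010111010 (corrected bit 7)


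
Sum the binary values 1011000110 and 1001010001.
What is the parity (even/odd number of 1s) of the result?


1011000110 = 710
1001010001 = 593
Sum = 1303 = 10100010111
1s count = 6

even parity (6 ones in 10100010111)


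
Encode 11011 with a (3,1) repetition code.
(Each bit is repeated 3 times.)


Each bit -> 3 copies

111111000111111


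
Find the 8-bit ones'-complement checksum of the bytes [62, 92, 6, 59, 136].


Sum = 355 mod 256 = 99
Complement = 156

156


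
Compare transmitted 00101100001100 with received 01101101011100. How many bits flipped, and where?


XOR: 01000001010000

3 error(s) at position(s): 1, 7, 9


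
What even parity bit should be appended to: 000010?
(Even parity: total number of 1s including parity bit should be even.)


Number of 1s in data: 1
Parity bit: 1

1


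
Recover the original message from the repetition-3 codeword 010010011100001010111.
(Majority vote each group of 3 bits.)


Groups: 010, 010, 011, 100, 001, 010, 111
Majority votes: 0010001

0010001


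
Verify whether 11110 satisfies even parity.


Number of 1s: 4

Yes, parity is correct (4 ones)


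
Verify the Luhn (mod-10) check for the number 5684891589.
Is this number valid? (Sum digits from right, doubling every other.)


Luhn sum = 57
57 mod 10 = 7

Invalid (Luhn sum mod 10 = 7)


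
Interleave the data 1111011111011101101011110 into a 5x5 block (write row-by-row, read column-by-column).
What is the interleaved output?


Matrix:
  11110
  11111
  01110
  11010
  11110
Read columns: 1101111111111011111101000

1101111111111011111101000


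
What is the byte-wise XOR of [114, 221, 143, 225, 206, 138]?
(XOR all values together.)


XOR chain: 114 ^ 221 ^ 143 ^ 225 ^ 206 ^ 138 = 133

133


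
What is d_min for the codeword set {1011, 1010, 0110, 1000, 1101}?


Comparing all pairs, minimum distance: 1
Can detect 0 errors, correct 0 errors

1


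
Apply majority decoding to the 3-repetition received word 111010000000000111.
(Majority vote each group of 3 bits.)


Groups: 111, 010, 000, 000, 000, 111
Majority votes: 100001

100001


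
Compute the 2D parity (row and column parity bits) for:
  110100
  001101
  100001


Row parities: 110
Column parities: 011000

Row P: 110, Col P: 011000, Corner: 0


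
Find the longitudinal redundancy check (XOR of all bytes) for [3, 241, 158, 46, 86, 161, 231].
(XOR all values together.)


XOR chain: 3 ^ 241 ^ 158 ^ 46 ^ 86 ^ 161 ^ 231 = 82

82


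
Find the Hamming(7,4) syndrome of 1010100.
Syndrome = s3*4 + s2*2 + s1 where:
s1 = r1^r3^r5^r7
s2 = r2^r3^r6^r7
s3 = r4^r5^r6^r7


s1=1, s2=1, s3=1

Syndrome = 7 (error at position 7)


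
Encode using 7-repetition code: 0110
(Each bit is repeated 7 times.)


Each bit -> 7 copies

0000000111111111111110000000


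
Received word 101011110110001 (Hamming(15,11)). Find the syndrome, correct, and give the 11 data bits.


Syndrome = 0: no error detected

Data: 11110110001 (no errors)


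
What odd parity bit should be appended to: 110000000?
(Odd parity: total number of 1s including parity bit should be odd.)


Number of 1s in data: 2
Parity bit: 1

1


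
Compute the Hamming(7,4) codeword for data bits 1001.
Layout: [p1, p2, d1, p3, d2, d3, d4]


Parity bits: p1=0, p2=0, p3=1

0011001


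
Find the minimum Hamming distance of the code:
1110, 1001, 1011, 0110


Comparing all pairs, minimum distance: 1
Can detect 0 errors, correct 0 errors

1


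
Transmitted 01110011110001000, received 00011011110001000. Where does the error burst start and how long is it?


XOR: 01101000000000000

Burst at position 1, length 4


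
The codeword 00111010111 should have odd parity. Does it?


Number of 1s: 7

Yes, parity is correct (7 ones)


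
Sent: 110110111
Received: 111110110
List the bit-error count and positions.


XOR: 001000001

2 error(s) at position(s): 2, 8


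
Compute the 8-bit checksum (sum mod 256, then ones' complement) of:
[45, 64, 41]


Sum = 150 mod 256 = 150
Complement = 105

105


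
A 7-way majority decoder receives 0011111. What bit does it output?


Ones: 5 out of 7
Threshold: 4

1 (5/7 voted 1)


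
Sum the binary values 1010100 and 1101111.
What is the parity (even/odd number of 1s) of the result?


1010100 = 84
1101111 = 111
Sum = 195 = 11000011
1s count = 4

even parity (4 ones in 11000011)


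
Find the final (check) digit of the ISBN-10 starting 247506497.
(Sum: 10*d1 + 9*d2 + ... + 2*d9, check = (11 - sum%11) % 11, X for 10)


Weighted sum: 234
234 mod 11 = 3

Check digit: 8


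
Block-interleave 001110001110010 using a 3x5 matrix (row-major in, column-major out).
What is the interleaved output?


Matrix:
  00111
  00011
  10010
Read columns: 001000100111110

001000100111110


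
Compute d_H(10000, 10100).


XOR: 00100
Count of 1s: 1

1


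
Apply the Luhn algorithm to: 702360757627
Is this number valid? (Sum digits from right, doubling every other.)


Luhn sum = 47
47 mod 10 = 7

Invalid (Luhn sum mod 10 = 7)


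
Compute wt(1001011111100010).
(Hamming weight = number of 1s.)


Counting 1s in 1001011111100010

9


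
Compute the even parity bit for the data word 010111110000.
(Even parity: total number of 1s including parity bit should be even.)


Number of 1s in data: 6
Parity bit: 0

0


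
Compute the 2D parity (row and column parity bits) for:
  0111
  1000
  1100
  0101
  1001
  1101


Row parities: 110001
Column parities: 0010

Row P: 110001, Col P: 0010, Corner: 1


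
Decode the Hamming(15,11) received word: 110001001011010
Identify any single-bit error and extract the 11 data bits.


Syndrome = 5: error at position 5

Data: 01101011010 (corrected bit 5)


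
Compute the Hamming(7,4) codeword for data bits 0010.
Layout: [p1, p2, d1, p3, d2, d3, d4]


Parity bits: p1=0, p2=1, p3=1

0101010


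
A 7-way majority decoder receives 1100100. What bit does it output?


Ones: 3 out of 7
Threshold: 4

0 (3/7 voted 1)


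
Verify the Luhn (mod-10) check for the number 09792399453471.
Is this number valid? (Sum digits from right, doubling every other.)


Luhn sum = 77
77 mod 10 = 7

Invalid (Luhn sum mod 10 = 7)


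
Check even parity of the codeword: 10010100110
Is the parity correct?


Number of 1s: 5

No, parity error (5 ones)


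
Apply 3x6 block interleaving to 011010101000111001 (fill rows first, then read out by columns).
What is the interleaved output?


Matrix:
  011010
  101000
  111001
Read columns: 011101111000100001

011101111000100001


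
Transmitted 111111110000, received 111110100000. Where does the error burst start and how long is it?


XOR: 000001010000

Burst at position 5, length 3


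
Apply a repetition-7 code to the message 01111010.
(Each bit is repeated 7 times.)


Each bit -> 7 copies

00000001111111111111111111111111111000000011111110000000


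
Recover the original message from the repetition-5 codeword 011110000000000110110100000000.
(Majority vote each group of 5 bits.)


Groups: 01111, 00000, 00000, 11011, 01000, 00000
Majority votes: 100100

100100


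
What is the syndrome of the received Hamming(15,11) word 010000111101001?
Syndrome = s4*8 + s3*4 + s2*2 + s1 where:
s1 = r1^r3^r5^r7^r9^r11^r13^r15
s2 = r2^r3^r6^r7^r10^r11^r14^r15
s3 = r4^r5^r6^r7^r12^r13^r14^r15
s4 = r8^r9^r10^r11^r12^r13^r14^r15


s1=1, s2=0, s3=1, s4=1

Syndrome = 13 (error at position 13)


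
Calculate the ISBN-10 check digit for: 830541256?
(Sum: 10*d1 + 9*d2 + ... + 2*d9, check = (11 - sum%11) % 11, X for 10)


Weighted sum: 206
206 mod 11 = 8

Check digit: 3


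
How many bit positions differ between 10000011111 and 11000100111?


XOR: 01000111000
Count of 1s: 4

4


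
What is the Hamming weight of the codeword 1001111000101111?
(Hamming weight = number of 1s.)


Counting 1s in 1001111000101111

10


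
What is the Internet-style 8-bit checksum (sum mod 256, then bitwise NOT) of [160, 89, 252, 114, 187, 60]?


Sum = 862 mod 256 = 94
Complement = 161

161


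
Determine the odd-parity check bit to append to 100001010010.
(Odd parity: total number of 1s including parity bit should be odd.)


Number of 1s in data: 4
Parity bit: 1

1


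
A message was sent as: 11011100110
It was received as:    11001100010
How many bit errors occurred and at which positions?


XOR: 00010000100

2 error(s) at position(s): 3, 8


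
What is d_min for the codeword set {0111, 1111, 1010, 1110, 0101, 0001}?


Comparing all pairs, minimum distance: 1
Can detect 0 errors, correct 0 errors

1


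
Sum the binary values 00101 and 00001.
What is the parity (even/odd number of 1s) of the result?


00101 = 5
00001 = 1
Sum = 6 = 110
1s count = 2

even parity (2 ones in 110)


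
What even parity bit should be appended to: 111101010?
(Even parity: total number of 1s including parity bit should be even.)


Number of 1s in data: 6
Parity bit: 0

0


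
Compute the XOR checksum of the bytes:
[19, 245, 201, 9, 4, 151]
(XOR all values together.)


XOR chain: 19 ^ 245 ^ 201 ^ 9 ^ 4 ^ 151 = 181

181


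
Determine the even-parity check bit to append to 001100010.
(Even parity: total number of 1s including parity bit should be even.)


Number of 1s in data: 3
Parity bit: 1

1


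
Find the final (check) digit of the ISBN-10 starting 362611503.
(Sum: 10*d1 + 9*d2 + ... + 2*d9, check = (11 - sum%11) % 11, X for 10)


Weighted sum: 179
179 mod 11 = 3

Check digit: 8


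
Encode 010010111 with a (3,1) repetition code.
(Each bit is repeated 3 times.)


Each bit -> 3 copies

000111000000111000111111111


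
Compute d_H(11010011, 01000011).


XOR: 10010000
Count of 1s: 2

2


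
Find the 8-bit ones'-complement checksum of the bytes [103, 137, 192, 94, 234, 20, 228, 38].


Sum = 1046 mod 256 = 22
Complement = 233

233


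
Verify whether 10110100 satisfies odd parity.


Number of 1s: 4

No, parity error (4 ones)


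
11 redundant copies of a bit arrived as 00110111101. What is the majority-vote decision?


Ones: 7 out of 11
Threshold: 6

1 (7/11 voted 1)


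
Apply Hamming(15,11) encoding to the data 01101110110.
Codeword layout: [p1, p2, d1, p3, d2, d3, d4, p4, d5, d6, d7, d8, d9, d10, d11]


Parity bits: p1=0, p2=0, p3=0, p4=1

000011011110110


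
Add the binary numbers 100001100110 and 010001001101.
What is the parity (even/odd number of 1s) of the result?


100001100110 = 2150
010001001101 = 1101
Sum = 3251 = 110010110011
1s count = 7

odd parity (7 ones in 110010110011)


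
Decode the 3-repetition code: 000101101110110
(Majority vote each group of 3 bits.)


Groups: 000, 101, 101, 110, 110
Majority votes: 01111

01111


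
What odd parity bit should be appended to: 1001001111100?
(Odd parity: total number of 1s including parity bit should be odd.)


Number of 1s in data: 7
Parity bit: 0

0


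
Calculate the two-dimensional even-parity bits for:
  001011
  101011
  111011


Row parities: 101
Column parities: 011011

Row P: 101, Col P: 011011, Corner: 0


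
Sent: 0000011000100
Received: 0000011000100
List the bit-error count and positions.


XOR: 0000000000000

0 errors (received matches sent)


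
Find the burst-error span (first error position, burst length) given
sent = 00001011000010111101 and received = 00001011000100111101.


XOR: 00000000000110000000

Burst at position 11, length 2


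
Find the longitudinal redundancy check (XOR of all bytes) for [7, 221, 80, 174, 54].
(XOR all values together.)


XOR chain: 7 ^ 221 ^ 80 ^ 174 ^ 54 = 18

18


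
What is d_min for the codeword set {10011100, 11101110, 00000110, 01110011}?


Comparing all pairs, minimum distance: 4
Can detect 3 errors, correct 1 errors

4


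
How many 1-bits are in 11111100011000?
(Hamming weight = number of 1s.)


Counting 1s in 11111100011000

8


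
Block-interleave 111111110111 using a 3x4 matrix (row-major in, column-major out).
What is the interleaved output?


Matrix:
  1111
  1111
  0111
Read columns: 110111111111

110111111111


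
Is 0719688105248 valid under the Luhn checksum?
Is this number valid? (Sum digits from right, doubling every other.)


Luhn sum = 57
57 mod 10 = 7

Invalid (Luhn sum mod 10 = 7)


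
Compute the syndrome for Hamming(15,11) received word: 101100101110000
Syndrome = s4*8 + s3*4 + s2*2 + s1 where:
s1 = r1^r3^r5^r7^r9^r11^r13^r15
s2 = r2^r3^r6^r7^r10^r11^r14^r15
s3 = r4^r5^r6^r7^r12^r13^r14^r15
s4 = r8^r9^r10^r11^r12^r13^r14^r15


s1=1, s2=0, s3=0, s4=1

Syndrome = 9 (error at position 9)


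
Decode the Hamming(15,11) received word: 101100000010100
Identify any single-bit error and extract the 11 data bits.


Syndrome = 0: no error detected

Data: 10000010100 (no errors)


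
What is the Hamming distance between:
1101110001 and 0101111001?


XOR: 1000001000
Count of 1s: 2

2


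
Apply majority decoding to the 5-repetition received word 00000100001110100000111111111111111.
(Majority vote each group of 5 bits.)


Groups: 00000, 10000, 11101, 00000, 11111, 11111, 11111
Majority votes: 0010111

0010111


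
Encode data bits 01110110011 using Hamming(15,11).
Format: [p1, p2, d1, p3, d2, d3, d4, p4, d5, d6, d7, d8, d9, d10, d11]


Parity bits: p1=0, p2=0, p3=1, p4=0

000111100110011


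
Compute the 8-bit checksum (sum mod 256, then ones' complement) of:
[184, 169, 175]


Sum = 528 mod 256 = 16
Complement = 239

239


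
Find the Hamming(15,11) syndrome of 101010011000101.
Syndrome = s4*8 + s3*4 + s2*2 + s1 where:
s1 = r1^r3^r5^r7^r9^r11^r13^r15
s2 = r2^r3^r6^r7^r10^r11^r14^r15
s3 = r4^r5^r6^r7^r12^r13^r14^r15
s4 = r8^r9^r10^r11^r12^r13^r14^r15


s1=0, s2=0, s3=1, s4=0

Syndrome = 4 (error at position 4)


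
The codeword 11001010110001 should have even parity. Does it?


Number of 1s: 7

No, parity error (7 ones)


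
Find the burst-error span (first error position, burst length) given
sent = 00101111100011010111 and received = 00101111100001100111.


XOR: 00000000000010110000

Burst at position 12, length 4


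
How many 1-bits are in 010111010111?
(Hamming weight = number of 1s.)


Counting 1s in 010111010111

8


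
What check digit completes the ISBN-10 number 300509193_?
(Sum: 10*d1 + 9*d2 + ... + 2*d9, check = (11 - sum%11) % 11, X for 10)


Weighted sum: 147
147 mod 11 = 4

Check digit: 7


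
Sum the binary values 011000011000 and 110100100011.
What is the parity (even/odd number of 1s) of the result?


011000011000 = 1560
110100100011 = 3363
Sum = 4923 = 1001100111011
1s count = 8

even parity (8 ones in 1001100111011)


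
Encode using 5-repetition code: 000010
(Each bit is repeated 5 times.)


Each bit -> 5 copies

000000000000000000001111100000


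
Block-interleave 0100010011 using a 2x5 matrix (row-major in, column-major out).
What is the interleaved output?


Matrix:
  01000
  10011
Read columns: 0110000101

0110000101


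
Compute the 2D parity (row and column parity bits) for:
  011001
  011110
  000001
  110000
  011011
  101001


Row parities: 101001
Column parities: 000100

Row P: 101001, Col P: 000100, Corner: 1


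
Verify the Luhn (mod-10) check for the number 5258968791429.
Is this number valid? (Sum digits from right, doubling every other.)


Luhn sum = 74
74 mod 10 = 4

Invalid (Luhn sum mod 10 = 4)


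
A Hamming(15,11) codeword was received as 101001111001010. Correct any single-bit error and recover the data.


Syndrome = 0: no error detected

Data: 10111001010 (no errors)


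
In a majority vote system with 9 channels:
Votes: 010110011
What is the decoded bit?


Ones: 5 out of 9
Threshold: 5

1 (5/9 voted 1)


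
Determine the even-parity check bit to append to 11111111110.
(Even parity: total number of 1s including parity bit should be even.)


Number of 1s in data: 10
Parity bit: 0

0


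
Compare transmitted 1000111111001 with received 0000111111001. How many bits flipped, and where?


XOR: 1000000000000

1 error(s) at position(s): 0


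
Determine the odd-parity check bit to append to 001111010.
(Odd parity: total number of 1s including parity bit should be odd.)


Number of 1s in data: 5
Parity bit: 0

0


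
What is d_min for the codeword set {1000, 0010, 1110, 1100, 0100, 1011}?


Comparing all pairs, minimum distance: 1
Can detect 0 errors, correct 0 errors

1


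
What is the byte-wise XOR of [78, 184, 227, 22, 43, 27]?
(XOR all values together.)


XOR chain: 78 ^ 184 ^ 227 ^ 22 ^ 43 ^ 27 = 51

51


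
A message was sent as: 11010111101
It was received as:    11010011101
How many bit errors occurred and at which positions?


XOR: 00000100000

1 error(s) at position(s): 5


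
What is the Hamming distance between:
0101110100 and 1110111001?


XOR: 1011001101
Count of 1s: 6

6


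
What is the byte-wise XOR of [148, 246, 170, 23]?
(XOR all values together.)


XOR chain: 148 ^ 246 ^ 170 ^ 23 = 223

223


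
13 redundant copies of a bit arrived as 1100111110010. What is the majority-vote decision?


Ones: 8 out of 13
Threshold: 7

1 (8/13 voted 1)


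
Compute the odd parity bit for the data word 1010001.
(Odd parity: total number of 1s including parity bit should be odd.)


Number of 1s in data: 3
Parity bit: 0

0


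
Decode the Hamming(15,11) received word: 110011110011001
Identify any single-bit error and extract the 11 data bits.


Syndrome = 7: error at position 7

Data: 01100011001 (corrected bit 7)


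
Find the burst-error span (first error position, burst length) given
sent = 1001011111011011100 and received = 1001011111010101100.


XOR: 0000000000001110000

Burst at position 12, length 3


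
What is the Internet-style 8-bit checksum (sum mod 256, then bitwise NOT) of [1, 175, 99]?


Sum = 275 mod 256 = 19
Complement = 236

236


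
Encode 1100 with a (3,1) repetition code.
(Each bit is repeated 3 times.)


Each bit -> 3 copies

111111000000


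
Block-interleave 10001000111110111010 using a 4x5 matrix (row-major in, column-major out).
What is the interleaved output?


Matrix:
  10001
  00011
  11101
  11010
Read columns: 10110011001001011110

10110011001001011110


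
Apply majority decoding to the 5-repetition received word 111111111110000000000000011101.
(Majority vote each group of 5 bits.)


Groups: 11111, 11111, 10000, 00000, 00000, 11101
Majority votes: 110001

110001


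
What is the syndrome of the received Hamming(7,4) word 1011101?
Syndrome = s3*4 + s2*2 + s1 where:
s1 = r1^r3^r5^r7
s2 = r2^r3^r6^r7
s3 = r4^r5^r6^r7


s1=0, s2=0, s3=1

Syndrome = 4 (error at position 4)


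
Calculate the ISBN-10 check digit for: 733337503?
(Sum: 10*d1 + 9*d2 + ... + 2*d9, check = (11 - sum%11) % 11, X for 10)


Weighted sum: 221
221 mod 11 = 1

Check digit: X


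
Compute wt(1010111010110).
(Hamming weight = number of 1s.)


Counting 1s in 1010111010110

8


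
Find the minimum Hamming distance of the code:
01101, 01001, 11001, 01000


Comparing all pairs, minimum distance: 1
Can detect 0 errors, correct 0 errors

1


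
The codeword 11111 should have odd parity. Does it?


Number of 1s: 5

Yes, parity is correct (5 ones)


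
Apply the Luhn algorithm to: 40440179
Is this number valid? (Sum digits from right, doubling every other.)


Luhn sum = 35
35 mod 10 = 5

Invalid (Luhn sum mod 10 = 5)


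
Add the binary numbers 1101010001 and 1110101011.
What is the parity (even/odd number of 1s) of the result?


1101010001 = 849
1110101011 = 939
Sum = 1788 = 11011111100
1s count = 8

even parity (8 ones in 11011111100)


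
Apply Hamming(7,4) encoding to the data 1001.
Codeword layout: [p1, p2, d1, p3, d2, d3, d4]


Parity bits: p1=0, p2=0, p3=1

0011001


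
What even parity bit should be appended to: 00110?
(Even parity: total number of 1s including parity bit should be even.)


Number of 1s in data: 2
Parity bit: 0

0


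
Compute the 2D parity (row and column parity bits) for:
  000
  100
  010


Row parities: 011
Column parities: 110

Row P: 011, Col P: 110, Corner: 0


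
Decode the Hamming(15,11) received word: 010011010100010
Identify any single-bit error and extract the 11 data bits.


Syndrome = 13: error at position 13

Data: 01100100110 (corrected bit 13)


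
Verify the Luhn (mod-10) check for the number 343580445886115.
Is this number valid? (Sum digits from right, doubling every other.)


Luhn sum = 66
66 mod 10 = 6

Invalid (Luhn sum mod 10 = 6)


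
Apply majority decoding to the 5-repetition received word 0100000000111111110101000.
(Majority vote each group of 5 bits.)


Groups: 01000, 00000, 11111, 11101, 01000
Majority votes: 00110

00110


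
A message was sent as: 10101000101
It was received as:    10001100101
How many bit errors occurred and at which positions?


XOR: 00100100000

2 error(s) at position(s): 2, 5


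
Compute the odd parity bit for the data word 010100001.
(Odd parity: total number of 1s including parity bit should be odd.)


Number of 1s in data: 3
Parity bit: 0

0


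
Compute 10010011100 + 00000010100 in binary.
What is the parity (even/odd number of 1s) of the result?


10010011100 = 1180
00000010100 = 20
Sum = 1200 = 10010110000
1s count = 4

even parity (4 ones in 10010110000)
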